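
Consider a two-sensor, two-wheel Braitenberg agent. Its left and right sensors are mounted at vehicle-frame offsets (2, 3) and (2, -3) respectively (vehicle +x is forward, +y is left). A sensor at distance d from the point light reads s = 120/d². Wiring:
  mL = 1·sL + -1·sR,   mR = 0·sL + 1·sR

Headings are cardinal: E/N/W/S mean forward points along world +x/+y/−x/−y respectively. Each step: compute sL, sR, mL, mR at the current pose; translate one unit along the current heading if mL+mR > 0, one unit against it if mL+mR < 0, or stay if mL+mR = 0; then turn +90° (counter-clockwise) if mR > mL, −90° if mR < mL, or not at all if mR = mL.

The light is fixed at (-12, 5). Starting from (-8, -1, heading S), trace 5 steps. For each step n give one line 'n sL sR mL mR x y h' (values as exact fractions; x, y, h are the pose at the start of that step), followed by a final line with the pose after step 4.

0 120/113 24/13 -1152/1469 24/13 -8 -1 S
1 30/13 15/17 315/221 15/17 -8 -2 E
2 24/29 24/17 -288/493 24/17 -7 -2 S
3 60/37 12/17 576/629 12/17 -7 -3 E
4 120/181 120/109 -8640/19729 120/109 -6 -3 S
final -6 -4 E

n=0: pose=(-8,-1,S); sL=120/113, sR=24/13; mL=-1152/1469, mR=24/13; mL+mR=120/113 → advance +1; mR−mL=3864/1469 → turn +1·90°
n=1: pose=(-8,-2,E); sL=30/13, sR=15/17; mL=315/221, mR=15/17; mL+mR=30/13 → advance +1; mR−mL=-120/221 → turn -1·90°
n=2: pose=(-7,-2,S); sL=24/29, sR=24/17; mL=-288/493, mR=24/17; mL+mR=24/29 → advance +1; mR−mL=984/493 → turn +1·90°
n=3: pose=(-7,-3,E); sL=60/37, sR=12/17; mL=576/629, mR=12/17; mL+mR=60/37 → advance +1; mR−mL=-132/629 → turn -1·90°
n=4: pose=(-6,-3,S); sL=120/181, sR=120/109; mL=-8640/19729, mR=120/109; mL+mR=120/181 → advance +1; mR−mL=30360/19729 → turn +1·90°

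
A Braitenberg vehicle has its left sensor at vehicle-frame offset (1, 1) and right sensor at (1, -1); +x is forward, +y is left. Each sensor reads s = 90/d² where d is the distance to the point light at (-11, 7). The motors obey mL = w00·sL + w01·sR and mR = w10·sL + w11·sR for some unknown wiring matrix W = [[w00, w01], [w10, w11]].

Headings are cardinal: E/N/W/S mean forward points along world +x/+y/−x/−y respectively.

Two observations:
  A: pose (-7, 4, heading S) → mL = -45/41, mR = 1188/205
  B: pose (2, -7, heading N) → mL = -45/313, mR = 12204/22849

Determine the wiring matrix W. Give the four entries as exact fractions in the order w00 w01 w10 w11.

obs A: pose=(-7,4,S) → sL=90/41, sR=18/5, mL=-45/41, mR=1188/205
obs B: pose=(2,-7,N) → sL=90/313, sR=18/73, mL=-45/313, mR=12204/22849
sensor matrix S = [[90/41, 18/5], [90/313, 18/73]]; det S = -462672/936809
solve [mL_A; mL_B] = S·[w00; w01] and [mR_A; mR_B] = S·[w10; w11]:
  w00 = -1/2, w01 = 0, w10 = 1, w11 = 1

-1/2 0 1 1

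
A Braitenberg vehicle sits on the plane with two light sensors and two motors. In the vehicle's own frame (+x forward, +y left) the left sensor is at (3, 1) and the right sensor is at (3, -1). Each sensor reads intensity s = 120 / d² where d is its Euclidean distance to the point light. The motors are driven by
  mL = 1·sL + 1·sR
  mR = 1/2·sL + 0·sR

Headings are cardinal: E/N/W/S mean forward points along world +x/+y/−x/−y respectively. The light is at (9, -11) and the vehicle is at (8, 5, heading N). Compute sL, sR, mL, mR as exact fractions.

left sensor world pos  = (7, 8); dL² = 365
right sensor world pos = (9, 8); dR² = 361
sL = 120/365 = 24/73
sR = 120/361 = 120/361
mL = 1·sL + 1·sR = 17424/26353
mR = 1/2·sL + 0·sR = 12/73

24/73 120/361 17424/26353 12/73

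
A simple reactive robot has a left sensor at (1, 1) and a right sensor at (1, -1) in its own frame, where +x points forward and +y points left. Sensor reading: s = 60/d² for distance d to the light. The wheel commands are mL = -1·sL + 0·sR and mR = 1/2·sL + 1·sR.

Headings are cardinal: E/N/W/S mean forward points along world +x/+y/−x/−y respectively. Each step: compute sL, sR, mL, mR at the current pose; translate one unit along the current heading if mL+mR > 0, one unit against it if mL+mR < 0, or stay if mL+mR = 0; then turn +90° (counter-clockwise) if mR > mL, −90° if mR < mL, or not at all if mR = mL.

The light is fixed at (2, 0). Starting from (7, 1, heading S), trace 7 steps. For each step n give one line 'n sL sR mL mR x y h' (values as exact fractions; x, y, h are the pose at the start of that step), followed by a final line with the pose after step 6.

n=0: pose=(7,1,S); sL=5/3, sR=15/4; mL=-5/3, mR=55/12; mL+mR=35/12 → advance +1; mR−mL=25/4 → turn +1·90°
n=1: pose=(7,0,E); sL=60/37, sR=60/37; mL=-60/37, mR=90/37; mL+mR=30/37 → advance +1; mR−mL=150/37 → turn +1·90°
n=2: pose=(8,0,N); sL=30/13, sR=6/5; mL=-30/13, mR=153/65; mL+mR=3/65 → advance +1; mR−mL=303/65 → turn +1·90°
n=3: pose=(8,1,W); sL=12/5, sR=60/29; mL=-12/5, mR=474/145; mL+mR=126/145 → advance +1; mR−mL=822/145 → turn +1·90°
n=4: pose=(7,1,S); sL=5/3, sR=15/4; mL=-5/3, mR=55/12; mL+mR=35/12 → advance +1; mR−mL=25/4 → turn +1·90°
n=5: pose=(7,0,E); sL=60/37, sR=60/37; mL=-60/37, mR=90/37; mL+mR=30/37 → advance +1; mR−mL=150/37 → turn +1·90°
n=6: pose=(8,0,N); sL=30/13, sR=6/5; mL=-30/13, mR=153/65; mL+mR=3/65 → advance +1; mR−mL=303/65 → turn +1·90°

0 5/3 15/4 -5/3 55/12 7 1 S
1 60/37 60/37 -60/37 90/37 7 0 E
2 30/13 6/5 -30/13 153/65 8 0 N
3 12/5 60/29 -12/5 474/145 8 1 W
4 5/3 15/4 -5/3 55/12 7 1 S
5 60/37 60/37 -60/37 90/37 7 0 E
6 30/13 6/5 -30/13 153/65 8 0 N
final 8 1 W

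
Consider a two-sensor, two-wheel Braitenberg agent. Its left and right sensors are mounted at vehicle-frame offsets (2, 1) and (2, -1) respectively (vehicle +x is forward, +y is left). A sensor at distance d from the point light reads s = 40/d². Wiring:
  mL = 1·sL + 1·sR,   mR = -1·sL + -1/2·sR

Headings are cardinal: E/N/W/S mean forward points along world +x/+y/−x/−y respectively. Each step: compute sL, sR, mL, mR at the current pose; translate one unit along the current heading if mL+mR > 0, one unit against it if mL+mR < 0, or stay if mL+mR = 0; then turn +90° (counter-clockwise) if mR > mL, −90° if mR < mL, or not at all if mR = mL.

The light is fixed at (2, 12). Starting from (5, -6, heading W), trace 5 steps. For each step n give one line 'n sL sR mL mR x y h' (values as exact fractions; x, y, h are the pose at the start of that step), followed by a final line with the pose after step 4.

0 20/181 4/29 1304/5249 -942/5249 5 -6 W
1 40/257 8/53 4176/13621 -3148/13621 4 -6 N
2 5/34 2/17 9/34 -7/34 4 -5 E
3 40/377 8/73 5936/27521 -4428/27521 5 -5 S
4 20/181 4/29 1304/5249 -942/5249 5 -6 W
final 4 -6 N

n=0: pose=(5,-6,W); sL=20/181, sR=4/29; mL=1304/5249, mR=-942/5249; mL+mR=2/29 → advance +1; mR−mL=-2246/5249 → turn -1·90°
n=1: pose=(4,-6,N); sL=40/257, sR=8/53; mL=4176/13621, mR=-3148/13621; mL+mR=4/53 → advance +1; mR−mL=-7324/13621 → turn -1·90°
n=2: pose=(4,-5,E); sL=5/34, sR=2/17; mL=9/34, mR=-7/34; mL+mR=1/17 → advance +1; mR−mL=-8/17 → turn -1·90°
n=3: pose=(5,-5,S); sL=40/377, sR=8/73; mL=5936/27521, mR=-4428/27521; mL+mR=4/73 → advance +1; mR−mL=-10364/27521 → turn -1·90°
n=4: pose=(5,-6,W); sL=20/181, sR=4/29; mL=1304/5249, mR=-942/5249; mL+mR=2/29 → advance +1; mR−mL=-2246/5249 → turn -1·90°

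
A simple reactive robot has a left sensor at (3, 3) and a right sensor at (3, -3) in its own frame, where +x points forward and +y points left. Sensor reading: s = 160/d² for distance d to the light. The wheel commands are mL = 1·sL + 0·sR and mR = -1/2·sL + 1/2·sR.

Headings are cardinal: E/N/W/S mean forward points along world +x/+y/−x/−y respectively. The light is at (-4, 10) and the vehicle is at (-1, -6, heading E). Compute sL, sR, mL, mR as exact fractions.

32/41 160/397 32/41 -3072/16277

left sensor world pos  = (2, -3); dL² = 205
right sensor world pos = (2, -9); dR² = 397
sL = 160/205 = 32/41
sR = 160/397 = 160/397
mL = 1·sL + 0·sR = 32/41
mR = -1/2·sL + 1/2·sR = -3072/16277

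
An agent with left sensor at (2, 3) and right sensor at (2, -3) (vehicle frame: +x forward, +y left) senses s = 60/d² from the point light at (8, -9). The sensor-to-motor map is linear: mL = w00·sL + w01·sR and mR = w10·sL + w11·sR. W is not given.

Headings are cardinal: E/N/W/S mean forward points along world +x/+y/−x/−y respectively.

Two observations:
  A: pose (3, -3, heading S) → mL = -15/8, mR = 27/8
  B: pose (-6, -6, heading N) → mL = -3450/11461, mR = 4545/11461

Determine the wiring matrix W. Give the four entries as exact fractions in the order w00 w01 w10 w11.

-1/2 -1/2 1 1/2

obs A: pose=(3,-3,S) → sL=3, sR=3/4, mL=-15/8, mR=27/8
obs B: pose=(-6,-6,N) → sL=30/157, sR=30/73, mL=-3450/11461, mR=4545/11461
sensor matrix S = [[3, 3/4], [30/157, 30/73]]; det S = 24975/22922
solve [mL_A; mL_B] = S·[w00; w01] and [mR_A; mR_B] = S·[w10; w11]:
  w00 = -1/2, w01 = -1/2, w10 = 1, w11 = 1/2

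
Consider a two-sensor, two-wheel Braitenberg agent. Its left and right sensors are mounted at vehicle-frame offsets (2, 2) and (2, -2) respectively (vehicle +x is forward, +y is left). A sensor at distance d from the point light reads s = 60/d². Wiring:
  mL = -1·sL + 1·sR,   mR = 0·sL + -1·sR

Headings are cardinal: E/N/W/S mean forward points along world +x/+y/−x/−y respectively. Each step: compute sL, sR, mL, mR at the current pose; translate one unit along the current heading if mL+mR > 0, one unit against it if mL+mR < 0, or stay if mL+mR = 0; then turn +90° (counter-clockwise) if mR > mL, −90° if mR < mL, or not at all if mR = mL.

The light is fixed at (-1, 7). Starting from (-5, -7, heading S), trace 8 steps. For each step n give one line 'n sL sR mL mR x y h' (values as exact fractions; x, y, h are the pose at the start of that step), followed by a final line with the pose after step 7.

n=0: pose=(-5,-7,S); sL=3/13, sR=15/73; mL=-24/949, mR=-15/73; mL+mR=-3/13 → advance -1; mR−mL=-171/949 → turn -1·90°
n=1: pose=(-5,-6,W); sL=20/87, sR=60/157; mL=2080/13659, mR=-60/157; mL+mR=-20/87 → advance -1; mR−mL=-7300/13659 → turn -1·90°
n=2: pose=(-4,-6,N); sL=30/73, sR=30/61; mL=360/4453, mR=-30/61; mL+mR=-30/73 → advance -1; mR−mL=-2550/4453 → turn -1·90°
n=3: pose=(-4,-7,E); sL=12/29, sR=60/257; mL=-1344/7453, mR=-60/257; mL+mR=-12/29 → advance -1; mR−mL=-396/7453 → turn -1·90°
n=4: pose=(-5,-7,S); sL=3/13, sR=15/73; mL=-24/949, mR=-15/73; mL+mR=-3/13 → advance -1; mR−mL=-171/949 → turn -1·90°
n=5: pose=(-5,-6,W); sL=20/87, sR=60/157; mL=2080/13659, mR=-60/157; mL+mR=-20/87 → advance -1; mR−mL=-7300/13659 → turn -1·90°
n=6: pose=(-4,-6,N); sL=30/73, sR=30/61; mL=360/4453, mR=-30/61; mL+mR=-30/73 → advance -1; mR−mL=-2550/4453 → turn -1·90°
n=7: pose=(-4,-7,E); sL=12/29, sR=60/257; mL=-1344/7453, mR=-60/257; mL+mR=-12/29 → advance -1; mR−mL=-396/7453 → turn -1·90°

0 3/13 15/73 -24/949 -15/73 -5 -7 S
1 20/87 60/157 2080/13659 -60/157 -5 -6 W
2 30/73 30/61 360/4453 -30/61 -4 -6 N
3 12/29 60/257 -1344/7453 -60/257 -4 -7 E
4 3/13 15/73 -24/949 -15/73 -5 -7 S
5 20/87 60/157 2080/13659 -60/157 -5 -6 W
6 30/73 30/61 360/4453 -30/61 -4 -6 N
7 12/29 60/257 -1344/7453 -60/257 -4 -7 E
final -5 -7 S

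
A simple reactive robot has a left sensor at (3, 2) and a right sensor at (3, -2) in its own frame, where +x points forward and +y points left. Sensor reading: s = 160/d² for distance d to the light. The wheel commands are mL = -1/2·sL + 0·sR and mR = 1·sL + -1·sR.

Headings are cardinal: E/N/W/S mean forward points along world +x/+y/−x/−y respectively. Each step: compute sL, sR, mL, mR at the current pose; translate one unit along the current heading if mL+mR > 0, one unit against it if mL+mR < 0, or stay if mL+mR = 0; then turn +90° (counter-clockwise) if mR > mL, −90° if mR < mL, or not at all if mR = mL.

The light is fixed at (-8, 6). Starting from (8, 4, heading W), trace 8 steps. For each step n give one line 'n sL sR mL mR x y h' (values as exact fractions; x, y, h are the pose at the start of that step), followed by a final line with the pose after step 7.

0 32/37 160/169 -16/37 -512/6253 8 4 W
1 80/193 16/25 -40/193 -1088/4825 9 4 S
2 32/41 160/197 -16/41 -256/8077 9 5 W
3 5/13 10/17 -5/26 -45/221 10 5 S
4 160/229 160/229 -80/229 0 10 6 W
5 16/45 80/149 -8/45 -1216/6705 11 6 S
6 160/257 32/53 -80/257 256/13621 11 7 W
7 20/61 20/41 -10/61 -400/2501 12 7 S
final 12 8 E

n=0: pose=(8,4,W); sL=32/37, sR=160/169; mL=-16/37, mR=-512/6253; mL+mR=-3216/6253 → advance -1; mR−mL=2192/6253 → turn +1·90°
n=1: pose=(9,4,S); sL=80/193, sR=16/25; mL=-40/193, mR=-1088/4825; mL+mR=-2088/4825 → advance -1; mR−mL=-88/4825 → turn -1·90°
n=2: pose=(9,5,W); sL=32/41, sR=160/197; mL=-16/41, mR=-256/8077; mL+mR=-3408/8077 → advance -1; mR−mL=2896/8077 → turn +1·90°
n=3: pose=(10,5,S); sL=5/13, sR=10/17; mL=-5/26, mR=-45/221; mL+mR=-175/442 → advance -1; mR−mL=-5/442 → turn -1·90°
n=4: pose=(10,6,W); sL=160/229, sR=160/229; mL=-80/229, mR=0; mL+mR=-80/229 → advance -1; mR−mL=80/229 → turn +1·90°
n=5: pose=(11,6,S); sL=16/45, sR=80/149; mL=-8/45, mR=-1216/6705; mL+mR=-2408/6705 → advance -1; mR−mL=-8/2235 → turn -1·90°
n=6: pose=(11,7,W); sL=160/257, sR=32/53; mL=-80/257, mR=256/13621; mL+mR=-3984/13621 → advance -1; mR−mL=4496/13621 → turn +1·90°
n=7: pose=(12,7,S); sL=20/61, sR=20/41; mL=-10/61, mR=-400/2501; mL+mR=-810/2501 → advance -1; mR−mL=10/2501 → turn +1·90°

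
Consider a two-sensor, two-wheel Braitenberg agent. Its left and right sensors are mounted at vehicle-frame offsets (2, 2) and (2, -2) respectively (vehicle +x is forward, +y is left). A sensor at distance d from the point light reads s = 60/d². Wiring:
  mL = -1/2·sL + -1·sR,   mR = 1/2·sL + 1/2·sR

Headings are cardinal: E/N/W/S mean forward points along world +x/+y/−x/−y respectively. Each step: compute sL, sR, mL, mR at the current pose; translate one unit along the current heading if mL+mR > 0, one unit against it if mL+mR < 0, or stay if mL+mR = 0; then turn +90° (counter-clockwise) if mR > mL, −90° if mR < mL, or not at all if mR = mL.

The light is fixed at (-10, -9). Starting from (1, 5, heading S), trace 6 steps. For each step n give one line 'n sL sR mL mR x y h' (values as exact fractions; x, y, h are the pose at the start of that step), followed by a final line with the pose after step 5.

n=0: pose=(1,5,S); sL=60/313, sR=4/15; mL=-1702/4695, mR=1076/4695; mL+mR=-2/15 → advance -1; mR−mL=926/1565 → turn +1·90°
n=1: pose=(1,6,E); sL=30/229, sR=30/169; mL=-9405/38701, mR=5970/38701; mL+mR=-15/169 → advance -1; mR−mL=15375/38701 → turn +1·90°
n=2: pose=(0,6,N); sL=60/353, sR=60/433; mL=-34170/152849, mR=23580/152849; mL+mR=-30/433 → advance -1; mR−mL=57750/152849 → turn +1·90°
n=3: pose=(0,5,W); sL=15/52, sR=3/16; mL=-69/208, mR=99/416; mL+mR=-3/32 → advance -1; mR−mL=237/416 → turn +1·90°
n=4: pose=(1,5,S); sL=60/313, sR=4/15; mL=-1702/4695, mR=1076/4695; mL+mR=-2/15 → advance -1; mR−mL=926/1565 → turn +1·90°
n=5: pose=(1,6,E); sL=30/229, sR=30/169; mL=-9405/38701, mR=5970/38701; mL+mR=-15/169 → advance -1; mR−mL=15375/38701 → turn +1·90°

0 60/313 4/15 -1702/4695 1076/4695 1 5 S
1 30/229 30/169 -9405/38701 5970/38701 1 6 E
2 60/353 60/433 -34170/152849 23580/152849 0 6 N
3 15/52 3/16 -69/208 99/416 0 5 W
4 60/313 4/15 -1702/4695 1076/4695 1 5 S
5 30/229 30/169 -9405/38701 5970/38701 1 6 E
final 0 6 N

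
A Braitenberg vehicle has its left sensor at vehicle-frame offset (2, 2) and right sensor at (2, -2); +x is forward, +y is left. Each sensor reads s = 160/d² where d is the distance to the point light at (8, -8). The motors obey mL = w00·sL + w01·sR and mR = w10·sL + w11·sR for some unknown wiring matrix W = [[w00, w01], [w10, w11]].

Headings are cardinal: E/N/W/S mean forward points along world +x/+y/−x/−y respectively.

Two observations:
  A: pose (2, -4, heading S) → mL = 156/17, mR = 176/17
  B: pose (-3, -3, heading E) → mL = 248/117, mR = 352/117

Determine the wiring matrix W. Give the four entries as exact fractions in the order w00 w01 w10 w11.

obs A: pose=(2,-4,S) → sL=8, sR=40/17, mL=156/17, mR=176/17
obs B: pose=(-3,-3,E) → sL=16/13, sR=16/9, mL=248/117, mR=352/117
sensor matrix S = [[8, 40/17], [16/13, 16/9]]; det S = 22528/1989
solve [mL_A; mL_B] = S·[w00; w01] and [mR_A; mR_B] = S·[w10; w11]:
  w00 = 1, w01 = 1/2, w10 = 1, w11 = 1

1 1/2 1 1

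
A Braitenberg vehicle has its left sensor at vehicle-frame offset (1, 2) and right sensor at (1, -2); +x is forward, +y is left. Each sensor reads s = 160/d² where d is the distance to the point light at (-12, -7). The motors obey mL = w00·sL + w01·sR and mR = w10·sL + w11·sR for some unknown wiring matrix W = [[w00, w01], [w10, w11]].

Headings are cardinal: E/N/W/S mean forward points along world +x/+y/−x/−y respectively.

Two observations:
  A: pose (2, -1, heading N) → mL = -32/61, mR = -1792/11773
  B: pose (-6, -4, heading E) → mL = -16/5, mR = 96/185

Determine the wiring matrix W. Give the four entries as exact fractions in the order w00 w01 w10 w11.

obs A: pose=(2,-1,N) → sL=160/193, sR=32/61, mL=-32/61, mR=-1792/11773
obs B: pose=(-6,-4,E) → sL=80/37, sR=16/5, mL=-16/5, mR=96/185
sensor matrix S = [[160/193, 32/61], [80/37, 16/5]]; det S = 661504/435601
solve [mL_A; mL_B] = S·[w00; w01] and [mR_A; mR_B] = S·[w10; w11]:
  w00 = 0, w01 = -1, w10 = -1/2, w11 = 1/2

0 -1 -1/2 1/2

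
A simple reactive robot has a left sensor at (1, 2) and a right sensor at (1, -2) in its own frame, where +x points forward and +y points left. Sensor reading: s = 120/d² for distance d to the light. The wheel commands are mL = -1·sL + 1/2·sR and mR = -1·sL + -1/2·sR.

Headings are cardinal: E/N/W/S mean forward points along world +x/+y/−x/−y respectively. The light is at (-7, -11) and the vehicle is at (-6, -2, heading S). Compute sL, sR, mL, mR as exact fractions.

120/73 24/13 -684/949 -2436/949

left sensor world pos  = (-4, -3); dL² = 73
right sensor world pos = (-8, -3); dR² = 65
sL = 120/73 = 120/73
sR = 120/65 = 24/13
mL = -1·sL + 1/2·sR = -684/949
mR = -1·sL + -1/2·sR = -2436/949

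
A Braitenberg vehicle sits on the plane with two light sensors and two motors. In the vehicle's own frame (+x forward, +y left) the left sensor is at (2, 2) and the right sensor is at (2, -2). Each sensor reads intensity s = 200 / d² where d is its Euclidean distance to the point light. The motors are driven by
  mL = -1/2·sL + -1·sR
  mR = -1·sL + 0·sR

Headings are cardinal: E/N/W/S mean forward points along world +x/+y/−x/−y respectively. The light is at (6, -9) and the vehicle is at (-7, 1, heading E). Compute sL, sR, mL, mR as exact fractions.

40/53 40/37 -2860/1961 -40/53

left sensor world pos  = (-5, 3); dL² = 265
right sensor world pos = (-5, -1); dR² = 185
sL = 200/265 = 40/53
sR = 200/185 = 40/37
mL = -1/2·sL + -1·sR = -2860/1961
mR = -1·sL + 0·sR = -40/53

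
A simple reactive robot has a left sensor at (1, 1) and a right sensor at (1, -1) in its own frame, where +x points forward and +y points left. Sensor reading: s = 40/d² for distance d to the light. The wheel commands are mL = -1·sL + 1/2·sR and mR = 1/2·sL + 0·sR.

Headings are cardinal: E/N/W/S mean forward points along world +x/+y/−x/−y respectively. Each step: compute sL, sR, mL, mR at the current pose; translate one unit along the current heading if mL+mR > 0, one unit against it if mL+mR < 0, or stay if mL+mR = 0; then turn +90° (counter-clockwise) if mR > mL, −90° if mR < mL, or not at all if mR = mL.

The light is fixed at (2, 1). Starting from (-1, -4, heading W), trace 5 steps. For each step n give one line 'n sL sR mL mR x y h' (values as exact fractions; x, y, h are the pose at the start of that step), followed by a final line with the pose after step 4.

n=0: pose=(-1,-4,W); sL=10/13, sR=5/4; mL=-15/104, mR=5/13; mL+mR=25/104 → advance +1; mR−mL=55/104 → turn +1·90°
n=1: pose=(-2,-4,S); sL=8/9, sR=40/61; mL=-308/549, mR=4/9; mL+mR=-64/549 → advance -1; mR−mL=184/183 → turn +1·90°
n=2: pose=(-2,-3,E); sL=20/9, sR=20/17; mL=-250/153, mR=10/9; mL+mR=-80/153 → advance -1; mR−mL=140/51 → turn +1·90°
n=3: pose=(-3,-3,N); sL=8/9, sR=8/5; mL=-4/45, mR=4/9; mL+mR=16/45 → advance +1; mR−mL=8/15 → turn +1·90°
n=4: pose=(-3,-2,W); sL=10/13, sR=1; mL=-7/26, mR=5/13; mL+mR=3/26 → advance +1; mR−mL=17/26 → turn +1·90°

0 10/13 5/4 -15/104 5/13 -1 -4 W
1 8/9 40/61 -308/549 4/9 -2 -4 S
2 20/9 20/17 -250/153 10/9 -2 -3 E
3 8/9 8/5 -4/45 4/9 -3 -3 N
4 10/13 1 -7/26 5/13 -3 -2 W
final -4 -2 S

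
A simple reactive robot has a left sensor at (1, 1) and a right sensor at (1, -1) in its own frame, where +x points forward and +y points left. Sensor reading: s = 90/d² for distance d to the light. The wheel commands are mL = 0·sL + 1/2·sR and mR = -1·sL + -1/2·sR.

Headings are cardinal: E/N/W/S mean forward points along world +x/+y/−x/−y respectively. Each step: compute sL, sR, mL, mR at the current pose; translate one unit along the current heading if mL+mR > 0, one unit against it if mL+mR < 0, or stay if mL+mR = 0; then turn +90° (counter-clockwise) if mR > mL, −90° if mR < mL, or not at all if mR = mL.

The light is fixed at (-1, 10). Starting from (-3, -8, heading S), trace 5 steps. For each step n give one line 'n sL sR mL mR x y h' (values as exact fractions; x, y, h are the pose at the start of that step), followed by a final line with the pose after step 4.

n=0: pose=(-3,-8,S); sL=45/181, sR=9/37; mL=9/74, mR=-4959/13394; mL+mR=-45/181 → advance -1; mR−mL=-3294/6697 → turn -1·90°
n=1: pose=(-3,-7,W); sL=10/37, sR=18/53; mL=9/53, mR=-863/1961; mL+mR=-10/37 → advance -1; mR−mL=-1196/1961 → turn -1·90°
n=2: pose=(-2,-7,N); sL=9/26, sR=45/128; mL=45/256, mR=-1737/3328; mL+mR=-9/26 → advance -1; mR−mL=-1161/1664 → turn -1·90°
n=3: pose=(-2,-8,E); sL=90/289, sR=90/361; mL=45/361, mR=-45495/104329; mL+mR=-90/289 → advance -1; mR−mL=-58500/104329 → turn -1·90°
n=4: pose=(-3,-8,S); sL=45/181, sR=9/37; mL=9/74, mR=-4959/13394; mL+mR=-45/181 → advance -1; mR−mL=-3294/6697 → turn -1·90°

0 45/181 9/37 9/74 -4959/13394 -3 -8 S
1 10/37 18/53 9/53 -863/1961 -3 -7 W
2 9/26 45/128 45/256 -1737/3328 -2 -7 N
3 90/289 90/361 45/361 -45495/104329 -2 -8 E
4 45/181 9/37 9/74 -4959/13394 -3 -8 S
final -3 -7 W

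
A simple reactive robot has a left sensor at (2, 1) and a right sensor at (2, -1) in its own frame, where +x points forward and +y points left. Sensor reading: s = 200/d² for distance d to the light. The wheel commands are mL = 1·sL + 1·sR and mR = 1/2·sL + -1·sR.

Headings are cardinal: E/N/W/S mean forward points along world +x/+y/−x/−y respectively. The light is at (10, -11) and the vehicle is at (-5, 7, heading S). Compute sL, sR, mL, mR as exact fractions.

left sensor world pos  = (-4, 5); dL² = 452
right sensor world pos = (-6, 5); dR² = 512
sL = 200/452 = 50/113
sR = 200/512 = 25/64
mL = 1·sL + 1·sR = 6025/7232
mR = 1/2·sL + -1·sR = -1225/7232

50/113 25/64 6025/7232 -1225/7232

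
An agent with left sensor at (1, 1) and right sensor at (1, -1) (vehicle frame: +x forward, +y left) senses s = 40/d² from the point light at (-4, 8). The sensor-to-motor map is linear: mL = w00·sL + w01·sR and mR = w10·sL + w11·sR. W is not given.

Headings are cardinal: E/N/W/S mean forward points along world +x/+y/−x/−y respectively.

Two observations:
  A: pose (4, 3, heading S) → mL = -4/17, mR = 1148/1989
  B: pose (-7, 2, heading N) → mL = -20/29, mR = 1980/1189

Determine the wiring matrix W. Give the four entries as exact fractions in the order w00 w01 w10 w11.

obs A: pose=(4,3,S) → sL=40/117, sR=8/17, mL=-4/17, mR=1148/1989
obs B: pose=(-7,2,N) → sL=40/41, sR=40/29, mL=-20/29, mR=1980/1189
sensor matrix S = [[40/117, 8/17], [40/41, 40/29]]; det S = 29440/2364921
solve [mL_A; mL_B] = S·[w00; w01] and [mR_A; mR_B] = S·[w10; w11]:
  w00 = 0, w01 = -1/2, w10 = 1, w11 = 1/2

0 -1/2 1 1/2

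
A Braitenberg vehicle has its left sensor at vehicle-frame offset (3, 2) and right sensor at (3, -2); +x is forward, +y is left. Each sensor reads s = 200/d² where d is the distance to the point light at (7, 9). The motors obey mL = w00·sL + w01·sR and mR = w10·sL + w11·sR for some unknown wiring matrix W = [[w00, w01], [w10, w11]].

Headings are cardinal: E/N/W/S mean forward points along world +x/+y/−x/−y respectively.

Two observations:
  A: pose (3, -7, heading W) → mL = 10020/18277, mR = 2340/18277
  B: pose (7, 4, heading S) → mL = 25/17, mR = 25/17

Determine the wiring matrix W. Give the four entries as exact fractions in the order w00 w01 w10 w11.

-1/2 1 1 -1/2

obs A: pose=(3,-7,W) → sL=200/373, sR=40/49, mL=10020/18277, mR=2340/18277
obs B: pose=(7,4,S) → sL=50/17, sR=50/17, mL=25/17, mR=25/17
sensor matrix S = [[200/373, 40/49], [50/17, 50/17]]; det S = -256000/310709
solve [mL_A; mL_B] = S·[w00; w01] and [mR_A; mR_B] = S·[w10; w11]:
  w00 = -1/2, w01 = 1, w10 = 1, w11 = -1/2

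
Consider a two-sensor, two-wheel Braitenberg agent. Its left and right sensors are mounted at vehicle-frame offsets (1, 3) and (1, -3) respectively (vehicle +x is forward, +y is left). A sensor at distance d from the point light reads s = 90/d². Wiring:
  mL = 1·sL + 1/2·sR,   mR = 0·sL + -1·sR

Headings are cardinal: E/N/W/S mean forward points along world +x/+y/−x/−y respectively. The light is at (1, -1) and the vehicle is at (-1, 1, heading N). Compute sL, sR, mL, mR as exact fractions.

left sensor world pos  = (-4, 2); dL² = 34
right sensor world pos = (2, 2); dR² = 10
sL = 90/34 = 45/17
sR = 90/10 = 9
mL = 1·sL + 1/2·sR = 243/34
mR = 0·sL + -1·sR = -9

45/17 9 243/34 -9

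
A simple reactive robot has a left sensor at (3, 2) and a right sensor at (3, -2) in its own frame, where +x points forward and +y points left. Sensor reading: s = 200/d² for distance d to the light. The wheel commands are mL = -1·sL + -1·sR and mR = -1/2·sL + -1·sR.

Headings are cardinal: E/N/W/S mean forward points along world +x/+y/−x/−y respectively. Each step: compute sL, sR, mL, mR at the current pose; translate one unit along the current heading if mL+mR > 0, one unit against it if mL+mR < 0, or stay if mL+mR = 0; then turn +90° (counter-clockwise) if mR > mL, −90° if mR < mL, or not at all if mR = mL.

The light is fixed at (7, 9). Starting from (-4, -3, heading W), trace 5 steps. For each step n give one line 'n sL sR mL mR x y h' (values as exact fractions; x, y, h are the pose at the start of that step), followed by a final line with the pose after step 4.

n=0: pose=(-4,-3,W); sL=25/49, sR=25/37; mL=-2150/1813, mR=-3375/3626; mL+mR=-7675/3626 → advance -1; mR−mL=25/98 → turn +1·90°
n=1: pose=(-3,-3,S); sL=200/289, sR=200/369; mL=-131600/106641, mR=-94700/106641; mL+mR=-226300/106641 → advance -1; mR−mL=100/289 → turn +1·90°
n=2: pose=(-3,-2,E); sL=20/13, sR=100/109; mL=-3480/1417, mR=-2390/1417; mL+mR=-5870/1417 → advance -1; mR−mL=10/13 → turn +1·90°
n=3: pose=(-4,-2,N); sL=200/233, sR=40/29; mL=-15120/6757, mR=-12220/6757; mL+mR=-27340/6757 → advance -1; mR−mL=100/233 → turn +1·90°
n=4: pose=(-4,-3,W); sL=25/49, sR=25/37; mL=-2150/1813, mR=-3375/3626; mL+mR=-7675/3626 → advance -1; mR−mL=25/98 → turn +1·90°

0 25/49 25/37 -2150/1813 -3375/3626 -4 -3 W
1 200/289 200/369 -131600/106641 -94700/106641 -3 -3 S
2 20/13 100/109 -3480/1417 -2390/1417 -3 -2 E
3 200/233 40/29 -15120/6757 -12220/6757 -4 -2 N
4 25/49 25/37 -2150/1813 -3375/3626 -4 -3 W
final -3 -3 S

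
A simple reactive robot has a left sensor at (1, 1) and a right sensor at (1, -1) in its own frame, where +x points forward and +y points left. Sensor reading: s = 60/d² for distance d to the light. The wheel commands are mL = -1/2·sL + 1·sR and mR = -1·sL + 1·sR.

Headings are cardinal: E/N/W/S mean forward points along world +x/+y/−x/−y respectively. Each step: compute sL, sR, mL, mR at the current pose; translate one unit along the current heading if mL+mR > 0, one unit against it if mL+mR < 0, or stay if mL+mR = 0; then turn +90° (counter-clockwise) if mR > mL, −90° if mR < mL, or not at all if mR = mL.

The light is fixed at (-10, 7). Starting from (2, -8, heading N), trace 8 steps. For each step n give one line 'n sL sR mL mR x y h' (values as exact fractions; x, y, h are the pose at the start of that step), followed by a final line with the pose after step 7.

n=0: pose=(2,-8,N); sL=60/317, sR=12/73; mL=1614/23141, mR=-576/23141; mL+mR=1038/23141 → advance +1; mR−mL=-30/317 → turn -1·90°
n=1: pose=(2,-7,E); sL=30/169, sR=30/197; mL=2115/33293, mR=-840/33293; mL+mR=1275/33293 → advance +1; mR−mL=-15/169 → turn -1·90°
n=2: pose=(3,-7,S); sL=60/421, sR=20/123; mL=4730/51783, mR=1040/51783; mL+mR=5770/51783 → advance +1; mR−mL=-30/421 → turn -1·90°
n=3: pose=(3,-8,W); sL=3/20, sR=3/17; mL=69/680, mR=9/340; mL+mR=87/680 → advance +1; mR−mL=-3/40 → turn -1·90°
n=4: pose=(2,-8,N); sL=60/317, sR=12/73; mL=1614/23141, mR=-576/23141; mL+mR=1038/23141 → advance +1; mR−mL=-30/317 → turn -1·90°
n=5: pose=(2,-7,E); sL=30/169, sR=30/197; mL=2115/33293, mR=-840/33293; mL+mR=1275/33293 → advance +1; mR−mL=-15/169 → turn -1·90°
n=6: pose=(3,-7,S); sL=60/421, sR=20/123; mL=4730/51783, mR=1040/51783; mL+mR=5770/51783 → advance +1; mR−mL=-30/421 → turn -1·90°
n=7: pose=(3,-8,W); sL=3/20, sR=3/17; mL=69/680, mR=9/340; mL+mR=87/680 → advance +1; mR−mL=-3/40 → turn -1·90°

0 60/317 12/73 1614/23141 -576/23141 2 -8 N
1 30/169 30/197 2115/33293 -840/33293 2 -7 E
2 60/421 20/123 4730/51783 1040/51783 3 -7 S
3 3/20 3/17 69/680 9/340 3 -8 W
4 60/317 12/73 1614/23141 -576/23141 2 -8 N
5 30/169 30/197 2115/33293 -840/33293 2 -7 E
6 60/421 20/123 4730/51783 1040/51783 3 -7 S
7 3/20 3/17 69/680 9/340 3 -8 W
final 2 -8 N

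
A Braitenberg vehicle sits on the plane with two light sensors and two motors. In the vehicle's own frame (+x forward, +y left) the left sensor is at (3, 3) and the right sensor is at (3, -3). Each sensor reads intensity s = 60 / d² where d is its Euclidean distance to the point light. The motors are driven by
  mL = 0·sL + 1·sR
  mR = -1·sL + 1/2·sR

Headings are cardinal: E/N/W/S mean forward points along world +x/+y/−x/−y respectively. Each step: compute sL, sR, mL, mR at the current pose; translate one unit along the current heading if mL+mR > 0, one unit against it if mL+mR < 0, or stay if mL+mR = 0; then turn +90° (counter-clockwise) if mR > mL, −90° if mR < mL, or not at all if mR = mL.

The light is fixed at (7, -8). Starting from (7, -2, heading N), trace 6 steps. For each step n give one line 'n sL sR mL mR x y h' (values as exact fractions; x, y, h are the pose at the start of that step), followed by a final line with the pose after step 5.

n=0: pose=(7,-2,N); sL=2/3, sR=2/3; mL=2/3, mR=-1/3; mL+mR=1/3 → advance +1; mR−mL=-1 → turn -1·90°
n=1: pose=(7,-1,E); sL=60/109, sR=12/5; mL=12/5, mR=354/545; mL+mR=1662/545 → advance +1; mR−mL=-954/545 → turn -1·90°
n=2: pose=(8,-1,S); sL=15/8, sR=3; mL=3, mR=-3/8; mL+mR=21/8 → advance +1; mR−mL=-27/8 → turn -1·90°
n=3: pose=(8,-2,W); sL=60/13, sR=12/17; mL=12/17, mR=-942/221; mL+mR=-786/221 → advance -1; mR−mL=-1098/221 → turn -1·90°
n=4: pose=(9,-2,N); sL=30/41, sR=30/53; mL=30/53, mR=-975/2173; mL+mR=255/2173 → advance +1; mR−mL=-2205/2173 → turn -1·90°
n=5: pose=(9,-1,E); sL=12/25, sR=60/41; mL=60/41, mR=258/1025; mL+mR=1758/1025 → advance +1; mR−mL=-1242/1025 → turn -1·90°

0 2/3 2/3 2/3 -1/3 7 -2 N
1 60/109 12/5 12/5 354/545 7 -1 E
2 15/8 3 3 -3/8 8 -1 S
3 60/13 12/17 12/17 -942/221 8 -2 W
4 30/41 30/53 30/53 -975/2173 9 -2 N
5 12/25 60/41 60/41 258/1025 9 -1 E
final 10 -1 S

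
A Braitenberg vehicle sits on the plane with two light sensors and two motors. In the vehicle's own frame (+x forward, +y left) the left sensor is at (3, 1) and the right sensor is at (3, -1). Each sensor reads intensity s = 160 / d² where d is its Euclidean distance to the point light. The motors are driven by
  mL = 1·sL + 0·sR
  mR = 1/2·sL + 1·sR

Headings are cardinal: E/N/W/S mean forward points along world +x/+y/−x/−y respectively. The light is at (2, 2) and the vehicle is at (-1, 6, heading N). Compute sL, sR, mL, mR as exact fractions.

32/13 160/53 32/13 2928/689

left sensor world pos  = (-2, 9); dL² = 65
right sensor world pos = (0, 9); dR² = 53
sL = 160/65 = 32/13
sR = 160/53 = 160/53
mL = 1·sL + 0·sR = 32/13
mR = 1/2·sL + 1·sR = 2928/689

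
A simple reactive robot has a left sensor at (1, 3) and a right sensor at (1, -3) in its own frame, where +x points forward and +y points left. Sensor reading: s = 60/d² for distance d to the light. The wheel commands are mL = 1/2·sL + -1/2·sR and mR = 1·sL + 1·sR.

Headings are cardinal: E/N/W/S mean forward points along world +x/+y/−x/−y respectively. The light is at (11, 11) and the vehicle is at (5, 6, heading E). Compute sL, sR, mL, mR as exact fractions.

60/29 60/89 1800/2581 7080/2581

left sensor world pos  = (6, 9); dL² = 29
right sensor world pos = (6, 3); dR² = 89
sL = 60/29 = 60/29
sR = 60/89 = 60/89
mL = 1/2·sL + -1/2·sR = 1800/2581
mR = 1·sL + 1·sR = 7080/2581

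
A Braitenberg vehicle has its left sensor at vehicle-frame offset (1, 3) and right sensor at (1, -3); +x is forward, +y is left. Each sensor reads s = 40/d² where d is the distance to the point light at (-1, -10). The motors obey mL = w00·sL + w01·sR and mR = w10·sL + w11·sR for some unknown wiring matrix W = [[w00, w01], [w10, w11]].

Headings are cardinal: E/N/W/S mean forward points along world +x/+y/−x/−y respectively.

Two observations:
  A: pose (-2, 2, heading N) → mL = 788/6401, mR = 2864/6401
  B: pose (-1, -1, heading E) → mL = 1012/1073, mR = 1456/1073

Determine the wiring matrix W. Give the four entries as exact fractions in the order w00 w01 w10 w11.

-1/2 1 1 1

obs A: pose=(-2,2,N) → sL=8/37, sR=40/173, mL=788/6401, mR=2864/6401
obs B: pose=(-1,-1,E) → sL=8/29, sR=40/37, mL=1012/1073, mR=1456/1073
sensor matrix S = [[8/37, 40/173], [8/29, 40/37]]; det S = 1167360/6868273
solve [mL_A; mL_B] = S·[w00; w01] and [mR_A; mR_B] = S·[w10; w11]:
  w00 = -1/2, w01 = 1, w10 = 1, w11 = 1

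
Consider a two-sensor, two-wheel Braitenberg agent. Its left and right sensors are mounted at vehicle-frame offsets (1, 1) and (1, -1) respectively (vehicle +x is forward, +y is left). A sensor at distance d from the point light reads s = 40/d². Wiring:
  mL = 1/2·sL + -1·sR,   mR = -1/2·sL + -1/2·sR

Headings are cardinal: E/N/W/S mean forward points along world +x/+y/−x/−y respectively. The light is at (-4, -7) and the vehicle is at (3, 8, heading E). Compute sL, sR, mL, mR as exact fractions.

1/8 2/13 -19/208 -29/208

left sensor world pos  = (4, 9); dL² = 320
right sensor world pos = (4, 7); dR² = 260
sL = 40/320 = 1/8
sR = 40/260 = 2/13
mL = 1/2·sL + -1·sR = -19/208
mR = -1/2·sL + -1/2·sR = -29/208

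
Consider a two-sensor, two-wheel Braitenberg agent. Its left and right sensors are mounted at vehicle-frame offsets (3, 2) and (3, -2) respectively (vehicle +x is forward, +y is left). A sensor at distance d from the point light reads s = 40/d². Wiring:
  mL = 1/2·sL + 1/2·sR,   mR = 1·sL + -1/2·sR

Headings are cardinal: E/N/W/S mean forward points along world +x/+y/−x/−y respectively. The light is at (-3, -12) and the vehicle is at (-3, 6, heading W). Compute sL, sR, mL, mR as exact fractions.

8/53 40/409 2696/21677 2212/21677

left sensor world pos  = (-6, 4); dL² = 265
right sensor world pos = (-6, 8); dR² = 409
sL = 40/265 = 8/53
sR = 40/409 = 40/409
mL = 1/2·sL + 1/2·sR = 2696/21677
mR = 1·sL + -1/2·sR = 2212/21677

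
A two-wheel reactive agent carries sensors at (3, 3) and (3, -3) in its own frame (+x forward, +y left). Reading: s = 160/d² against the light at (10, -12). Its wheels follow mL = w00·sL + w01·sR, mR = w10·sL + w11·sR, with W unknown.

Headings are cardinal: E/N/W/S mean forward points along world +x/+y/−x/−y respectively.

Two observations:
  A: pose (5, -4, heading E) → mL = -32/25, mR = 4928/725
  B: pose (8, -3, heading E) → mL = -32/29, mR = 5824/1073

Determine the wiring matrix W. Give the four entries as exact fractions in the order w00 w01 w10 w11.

-1 0 1 1

obs A: pose=(5,-4,E) → sL=32/25, sR=160/29, mL=-32/25, mR=4928/725
obs B: pose=(8,-3,E) → sL=32/29, sR=160/37, mL=-32/29, mR=5824/1073
sensor matrix S = [[32/25, 160/29], [32/29, 160/37]]; det S = -86016/155585
solve [mL_A; mL_B] = S·[w00; w01] and [mR_A; mR_B] = S·[w10; w11]:
  w00 = -1, w01 = 0, w10 = 1, w11 = 1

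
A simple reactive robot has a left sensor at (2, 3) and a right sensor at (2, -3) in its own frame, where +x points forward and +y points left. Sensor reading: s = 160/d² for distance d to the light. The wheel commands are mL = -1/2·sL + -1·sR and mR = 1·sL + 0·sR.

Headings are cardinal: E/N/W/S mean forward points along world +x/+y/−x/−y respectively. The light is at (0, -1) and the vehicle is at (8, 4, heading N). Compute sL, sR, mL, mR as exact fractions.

left sensor world pos  = (5, 6); dL² = 74
right sensor world pos = (11, 6); dR² = 170
sL = 160/74 = 80/37
sR = 160/170 = 16/17
mL = -1/2·sL + -1·sR = -1272/629
mR = 1·sL + 0·sR = 80/37

80/37 16/17 -1272/629 80/37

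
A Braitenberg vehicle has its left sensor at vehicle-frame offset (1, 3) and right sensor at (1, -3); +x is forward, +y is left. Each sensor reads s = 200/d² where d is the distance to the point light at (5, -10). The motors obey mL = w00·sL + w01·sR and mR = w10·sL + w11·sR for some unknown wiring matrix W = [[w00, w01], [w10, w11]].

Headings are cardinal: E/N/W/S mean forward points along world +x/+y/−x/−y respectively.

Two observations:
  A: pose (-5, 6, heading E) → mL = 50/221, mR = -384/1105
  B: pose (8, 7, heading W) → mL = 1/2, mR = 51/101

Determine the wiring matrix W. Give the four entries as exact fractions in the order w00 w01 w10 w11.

obs A: pose=(-5,6,E) → sL=100/221, sR=4/5, mL=50/221, mR=-384/1105
obs B: pose=(8,7,W) → sL=1, sR=50/101, mL=1/2, mR=51/101
sensor matrix S = [[100/221, 4/5], [1, 50/101]]; det S = -64284/111605
solve [mL_A; mL_B] = S·[w00; w01] and [mR_A; mR_B] = S·[w10; w11]:
  w00 = 1/2, w01 = 0, w10 = 1, w11 = -1

1/2 0 1 -1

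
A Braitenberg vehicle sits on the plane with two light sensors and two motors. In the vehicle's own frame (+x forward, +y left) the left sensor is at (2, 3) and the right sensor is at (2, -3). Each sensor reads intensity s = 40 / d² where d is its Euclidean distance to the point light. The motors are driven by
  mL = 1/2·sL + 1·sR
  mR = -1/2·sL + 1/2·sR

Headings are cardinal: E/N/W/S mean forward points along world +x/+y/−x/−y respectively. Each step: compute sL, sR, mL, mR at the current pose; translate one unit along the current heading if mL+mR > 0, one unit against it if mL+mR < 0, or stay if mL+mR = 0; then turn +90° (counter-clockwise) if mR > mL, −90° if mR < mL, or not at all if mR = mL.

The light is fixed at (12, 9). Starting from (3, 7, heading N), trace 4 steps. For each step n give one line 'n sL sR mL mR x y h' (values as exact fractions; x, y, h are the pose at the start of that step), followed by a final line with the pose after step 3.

n=0: pose=(3,7,N); sL=5/18, sR=10/9; mL=5/4, mR=5/12; mL+mR=5/3 → advance +1; mR−mL=-5/6 → turn -1·90°
n=1: pose=(3,8,E); sL=40/53, sR=8/13; mL=684/689, mR=-48/689; mL+mR=12/13 → advance +1; mR−mL=-732/689 → turn -1·90°
n=2: pose=(4,8,S); sL=20/17, sR=4/13; mL=198/221, mR=-96/221; mL+mR=6/13 → advance +1; mR−mL=-294/221 → turn -1·90°
n=3: pose=(4,7,W); sL=8/25, sR=40/101; mL=1404/2525, mR=96/2525; mL+mR=60/101 → advance +1; mR−mL=-1308/2525 → turn -1·90°

0 5/18 10/9 5/4 5/12 3 7 N
1 40/53 8/13 684/689 -48/689 3 8 E
2 20/17 4/13 198/221 -96/221 4 8 S
3 8/25 40/101 1404/2525 96/2525 4 7 W
final 3 7 N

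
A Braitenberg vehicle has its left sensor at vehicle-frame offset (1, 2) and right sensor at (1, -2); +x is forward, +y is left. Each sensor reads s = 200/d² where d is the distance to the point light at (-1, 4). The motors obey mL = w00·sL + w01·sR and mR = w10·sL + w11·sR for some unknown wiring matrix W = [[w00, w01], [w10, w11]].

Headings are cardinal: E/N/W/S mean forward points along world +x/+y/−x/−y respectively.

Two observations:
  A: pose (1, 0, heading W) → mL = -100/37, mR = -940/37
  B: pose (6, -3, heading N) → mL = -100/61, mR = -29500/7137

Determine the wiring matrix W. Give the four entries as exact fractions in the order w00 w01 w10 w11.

-1/2 0 -1 -1/2

obs A: pose=(1,0,W) → sL=200/37, sR=40, mL=-100/37, mR=-940/37
obs B: pose=(6,-3,N) → sL=200/61, sR=200/117, mL=-100/61, mR=-29500/7137
sensor matrix S = [[200/37, 40], [200/61, 200/117]]; det S = -32192000/264069
solve [mL_A; mL_B] = S·[w00; w01] and [mR_A; mR_B] = S·[w10; w11]:
  w00 = -1/2, w01 = 0, w10 = -1, w11 = -1/2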